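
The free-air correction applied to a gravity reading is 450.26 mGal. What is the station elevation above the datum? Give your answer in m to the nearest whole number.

1459

h = 450.26 / 0.3086 = 1459.04 m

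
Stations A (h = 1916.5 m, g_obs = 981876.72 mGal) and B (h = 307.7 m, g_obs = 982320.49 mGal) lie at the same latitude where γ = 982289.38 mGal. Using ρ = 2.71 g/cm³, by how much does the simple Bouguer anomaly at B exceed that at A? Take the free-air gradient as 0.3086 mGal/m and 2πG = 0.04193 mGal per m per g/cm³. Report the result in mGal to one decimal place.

Δg_SB(A) = 981876.72 − 982289.38 + 0.3086×1916.5 − 0.04193×2.71×1916.5 = -39.00 mGal
Δg_SB(B) = 982320.49 − 982289.38 + 0.3086×307.7 − 0.04193×2.71×307.7 = 91.10 mGal
Difference = 91.10 − (-39.00) = 130.10 mGal

130.1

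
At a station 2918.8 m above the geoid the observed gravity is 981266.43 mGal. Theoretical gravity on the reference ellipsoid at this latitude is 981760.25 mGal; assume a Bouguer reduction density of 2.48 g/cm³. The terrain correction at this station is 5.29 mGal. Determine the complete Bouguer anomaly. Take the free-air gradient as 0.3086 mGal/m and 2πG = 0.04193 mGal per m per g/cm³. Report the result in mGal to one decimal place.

Free-air correction = 0.3086 × 2918.8 = 900.74 mGal
Free-air anomaly = 981266.43 − 981760.25 + (900.74) = 406.92 mGal
Bouguer slab correction = 0.04193 × 2.48 × 2918.8 = 303.52 mGal
Simple Bouguer anomaly = 406.92 − (303.52) = 103.40 mGal
Complete Bouguer anomaly = 103.40 + 5.29 = 108.69 mGal

108.7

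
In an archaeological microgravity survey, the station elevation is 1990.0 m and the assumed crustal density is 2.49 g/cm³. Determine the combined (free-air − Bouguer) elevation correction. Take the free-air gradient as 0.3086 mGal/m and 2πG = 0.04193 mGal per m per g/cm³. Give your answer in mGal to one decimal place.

Combined gradient = 0.3086 − 0.04193 × 2.49 = 0.2041943 mGal/m
Combined elevation correction = 0.2041943 × 1990.0 = 406.3 mGal

406.3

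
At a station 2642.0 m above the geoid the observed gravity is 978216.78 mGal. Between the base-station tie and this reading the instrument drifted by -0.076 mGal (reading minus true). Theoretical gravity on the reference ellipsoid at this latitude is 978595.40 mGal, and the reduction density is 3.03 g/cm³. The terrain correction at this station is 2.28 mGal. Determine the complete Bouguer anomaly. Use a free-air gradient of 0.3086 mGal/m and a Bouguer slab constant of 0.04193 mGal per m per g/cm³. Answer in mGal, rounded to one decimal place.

Drift-corrected reading = 978216.78 − (-0.076) = 978216.856 mGal
Free-air correction = 0.3086 × 2642.0 = 815.32 mGal
Free-air anomaly = 978216.856 − 978595.40 + (815.32) = 436.776 mGal
Bouguer slab correction = 0.04193 × 3.03 × 2642.0 = 335.66 mGal
Simple Bouguer anomaly = 436.776 − (335.66) = 101.116 mGal
Complete Bouguer anomaly = 101.116 + 2.28 = 103.396 mGal

103.4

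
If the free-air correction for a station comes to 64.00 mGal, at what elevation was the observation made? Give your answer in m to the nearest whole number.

h = 64.00 / 0.3086 = 207.39 m

207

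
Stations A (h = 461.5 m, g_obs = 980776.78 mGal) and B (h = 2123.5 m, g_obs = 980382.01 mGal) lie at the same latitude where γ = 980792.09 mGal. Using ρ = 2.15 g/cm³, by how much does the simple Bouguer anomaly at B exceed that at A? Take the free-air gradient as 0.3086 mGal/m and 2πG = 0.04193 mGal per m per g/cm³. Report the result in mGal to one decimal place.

-31.7

Δg_SB(A) = 980776.78 − 980792.09 + 0.3086×461.5 − 0.04193×2.15×461.5 = 85.50 mGal
Δg_SB(B) = 980382.01 − 980792.09 + 0.3086×2123.5 − 0.04193×2.15×2123.5 = 53.80 mGal
Difference = 53.80 − (85.50) = -31.70 mGal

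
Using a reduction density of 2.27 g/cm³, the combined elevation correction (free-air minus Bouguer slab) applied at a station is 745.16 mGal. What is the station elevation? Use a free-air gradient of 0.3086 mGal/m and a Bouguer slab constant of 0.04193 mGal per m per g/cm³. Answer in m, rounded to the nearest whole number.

Combined gradient = 0.3086 − 0.04193 × 2.27 = 0.2134189 mGal/m
h = 745.16 / 0.2134189 = 3491.54 m

3492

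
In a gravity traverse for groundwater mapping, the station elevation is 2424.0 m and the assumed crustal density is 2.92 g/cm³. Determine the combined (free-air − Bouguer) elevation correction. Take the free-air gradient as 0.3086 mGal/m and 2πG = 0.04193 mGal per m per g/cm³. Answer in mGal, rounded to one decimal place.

451.3

Combined gradient = 0.3086 − 0.04193 × 2.92 = 0.1861644 mGal/m
Combined elevation correction = 0.1861644 × 2424.0 = 451.3 mGal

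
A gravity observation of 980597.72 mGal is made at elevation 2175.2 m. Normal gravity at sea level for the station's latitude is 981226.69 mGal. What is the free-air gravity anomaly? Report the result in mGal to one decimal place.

42.3

Free-air correction = 0.3086 × 2175.2 = 671.27 mGal
Free-air anomaly = 980597.72 − 981226.69 + (671.27) = 42.30 mGal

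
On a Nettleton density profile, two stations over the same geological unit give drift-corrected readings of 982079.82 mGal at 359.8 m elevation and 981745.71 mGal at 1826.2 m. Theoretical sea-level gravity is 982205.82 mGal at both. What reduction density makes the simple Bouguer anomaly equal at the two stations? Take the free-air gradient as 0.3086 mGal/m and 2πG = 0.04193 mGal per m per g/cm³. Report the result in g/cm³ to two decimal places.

1.93

Δg_obs = 981745.71 − 982079.82 = -334.11 mGal over Δh = 1826.2 − 359.8 = 1466.4 m
Equal Bouguer anomalies ⇒ Δg_obs + (0.3086 − 0.04193ρ)·Δh = 0
0.3086 − 0.04193ρ = −Δg_obs/Δh = 0.22784
ρ = (0.3086 − 0.22784) / 0.04193 = 1.93 g/cm³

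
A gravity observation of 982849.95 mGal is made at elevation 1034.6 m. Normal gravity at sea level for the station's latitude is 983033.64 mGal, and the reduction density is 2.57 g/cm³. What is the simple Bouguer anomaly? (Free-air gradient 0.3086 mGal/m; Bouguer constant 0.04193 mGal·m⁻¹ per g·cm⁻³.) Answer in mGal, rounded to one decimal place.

24.1

Free-air correction = 0.3086 × 1034.6 = 319.28 mGal
Free-air anomaly = 982849.95 − 983033.64 + (319.28) = 135.59 mGal
Bouguer slab correction = 0.04193 × 2.57 × 1034.6 = 111.49 mGal
Simple Bouguer anomaly = 135.59 − (111.49) = 24.10 mGal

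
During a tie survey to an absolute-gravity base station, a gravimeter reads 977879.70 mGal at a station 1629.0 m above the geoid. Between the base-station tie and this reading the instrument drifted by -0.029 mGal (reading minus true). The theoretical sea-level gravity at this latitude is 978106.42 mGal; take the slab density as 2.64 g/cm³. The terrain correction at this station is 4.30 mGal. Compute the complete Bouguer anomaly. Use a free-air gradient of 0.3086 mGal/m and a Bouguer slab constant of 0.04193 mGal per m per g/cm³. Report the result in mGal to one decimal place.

100.0

Drift-corrected reading = 977879.70 − (-0.029) = 977879.729 mGal
Free-air correction = 0.3086 × 1629.0 = 502.71 mGal
Free-air anomaly = 977879.729 − 978106.42 + (502.71) = 276.019 mGal
Bouguer slab correction = 0.04193 × 2.64 × 1629.0 = 180.32 mGal
Simple Bouguer anomaly = 276.019 − (180.32) = 95.699 mGal
Complete Bouguer anomaly = 95.699 + 4.30 = 99.999 mGal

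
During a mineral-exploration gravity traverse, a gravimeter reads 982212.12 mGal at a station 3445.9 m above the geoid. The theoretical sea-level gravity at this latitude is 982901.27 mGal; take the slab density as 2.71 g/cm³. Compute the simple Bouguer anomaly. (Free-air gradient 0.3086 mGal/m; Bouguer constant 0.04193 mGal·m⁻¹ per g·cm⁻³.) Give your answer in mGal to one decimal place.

-17.3

Free-air correction = 0.3086 × 3445.9 = 1063.40 mGal
Free-air anomaly = 982212.12 − 982901.27 + (1063.40) = 374.25 mGal
Bouguer slab correction = 0.04193 × 2.71 × 3445.9 = 391.56 mGal
Simple Bouguer anomaly = 374.25 − (391.56) = -17.31 mGal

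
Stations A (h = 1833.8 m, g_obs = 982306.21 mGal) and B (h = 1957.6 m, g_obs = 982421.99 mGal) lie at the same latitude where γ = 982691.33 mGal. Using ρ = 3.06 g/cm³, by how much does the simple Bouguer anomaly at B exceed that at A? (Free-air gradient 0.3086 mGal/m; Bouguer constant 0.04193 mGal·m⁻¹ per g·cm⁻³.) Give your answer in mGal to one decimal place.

Δg_SB(A) = 982306.21 − 982691.33 + 0.3086×1833.8 − 0.04193×3.06×1833.8 = -54.50 mGal
Δg_SB(B) = 982421.99 − 982691.33 + 0.3086×1957.6 − 0.04193×3.06×1957.6 = 83.60 mGal
Difference = 83.60 − (-54.50) = 138.10 mGal

138.1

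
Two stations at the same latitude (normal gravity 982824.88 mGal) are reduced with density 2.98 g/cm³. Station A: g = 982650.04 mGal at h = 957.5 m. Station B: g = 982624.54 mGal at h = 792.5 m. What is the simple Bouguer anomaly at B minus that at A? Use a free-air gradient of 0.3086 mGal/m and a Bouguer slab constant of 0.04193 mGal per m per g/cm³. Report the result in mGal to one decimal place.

Δg_SB(A) = 982650.04 − 982824.88 + 0.3086×957.5 − 0.04193×2.98×957.5 = 1.00 mGal
Δg_SB(B) = 982624.54 − 982824.88 + 0.3086×792.5 − 0.04193×2.98×792.5 = -54.80 mGal
Difference = -54.80 − (1.00) = -55.80 mGal

-55.8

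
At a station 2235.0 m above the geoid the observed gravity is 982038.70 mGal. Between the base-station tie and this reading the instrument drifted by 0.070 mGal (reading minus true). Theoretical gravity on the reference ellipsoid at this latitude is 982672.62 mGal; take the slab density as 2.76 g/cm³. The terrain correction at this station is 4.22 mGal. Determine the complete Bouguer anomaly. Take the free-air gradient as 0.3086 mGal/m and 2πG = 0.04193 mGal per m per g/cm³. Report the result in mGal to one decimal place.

-198.7

Drift-corrected reading = 982038.70 − (0.070) = 982038.630 mGal
Free-air correction = 0.3086 × 2235.0 = 689.72 mGal
Free-air anomaly = 982038.630 − 982672.62 + (689.72) = 55.730 mGal
Bouguer slab correction = 0.04193 × 2.76 × 2235.0 = 258.65 mGal
Simple Bouguer anomaly = 55.730 − (258.65) = -202.920 mGal
Complete Bouguer anomaly = -202.920 + 4.22 = -198.700 mGal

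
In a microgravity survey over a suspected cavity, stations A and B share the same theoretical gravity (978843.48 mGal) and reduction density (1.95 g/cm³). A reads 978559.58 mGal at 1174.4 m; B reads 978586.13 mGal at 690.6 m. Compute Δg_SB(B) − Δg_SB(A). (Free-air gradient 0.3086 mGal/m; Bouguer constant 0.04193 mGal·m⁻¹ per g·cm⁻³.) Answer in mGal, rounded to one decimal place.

Δg_SB(A) = 978559.58 − 978843.48 + 0.3086×1174.4 − 0.04193×1.95×1174.4 = -17.50 mGal
Δg_SB(B) = 978586.13 − 978843.48 + 0.3086×690.6 − 0.04193×1.95×690.6 = -100.70 mGal
Difference = -100.70 − (-17.50) = -83.20 mGal

-83.2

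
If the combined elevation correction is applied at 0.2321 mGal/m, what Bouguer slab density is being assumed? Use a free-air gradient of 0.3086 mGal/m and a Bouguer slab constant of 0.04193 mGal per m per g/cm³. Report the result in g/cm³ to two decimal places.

1.82

0.2321 = 0.3086 − 0.04193 × ρ
ρ = (0.3086 − 0.2321) / 0.04193 = 1.82 g/cm³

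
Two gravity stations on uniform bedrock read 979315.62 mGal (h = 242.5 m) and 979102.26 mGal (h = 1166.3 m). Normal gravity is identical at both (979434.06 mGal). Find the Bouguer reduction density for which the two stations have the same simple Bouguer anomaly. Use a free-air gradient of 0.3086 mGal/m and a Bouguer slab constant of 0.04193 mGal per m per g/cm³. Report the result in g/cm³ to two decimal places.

1.85

Δg_obs = 979102.26 − 979315.62 = -213.36 mGal over Δh = 1166.3 − 242.5 = 923.8 m
Equal Bouguer anomalies ⇒ Δg_obs + (0.3086 − 0.04193ρ)·Δh = 0
0.3086 − 0.04193ρ = −Δg_obs/Δh = 0.23096
ρ = (0.3086 − 0.23096) / 0.04193 = 1.85 g/cm³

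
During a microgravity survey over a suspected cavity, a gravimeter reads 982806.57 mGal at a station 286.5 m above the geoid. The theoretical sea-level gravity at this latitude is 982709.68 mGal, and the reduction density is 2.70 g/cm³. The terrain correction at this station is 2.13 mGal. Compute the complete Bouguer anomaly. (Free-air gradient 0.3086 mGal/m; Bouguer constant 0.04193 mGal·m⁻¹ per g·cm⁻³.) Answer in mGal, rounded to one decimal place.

155.0

Free-air correction = 0.3086 × 286.5 = 88.41 mGal
Free-air anomaly = 982806.57 − 982709.68 + (88.41) = 185.30 mGal
Bouguer slab correction = 0.04193 × 2.70 × 286.5 = 32.43 mGal
Simple Bouguer anomaly = 185.30 − (32.43) = 152.87 mGal
Complete Bouguer anomaly = 152.87 + 2.13 = 155.00 mGal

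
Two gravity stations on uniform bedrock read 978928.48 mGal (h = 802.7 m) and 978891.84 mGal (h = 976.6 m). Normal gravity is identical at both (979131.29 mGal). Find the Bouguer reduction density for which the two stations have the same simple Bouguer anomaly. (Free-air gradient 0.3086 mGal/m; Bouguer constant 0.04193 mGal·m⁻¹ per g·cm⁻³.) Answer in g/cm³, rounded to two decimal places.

Δg_obs = 978891.84 − 978928.48 = -36.64 mGal over Δh = 976.6 − 802.7 = 173.9 m
Equal Bouguer anomalies ⇒ Δg_obs + (0.3086 − 0.04193ρ)·Δh = 0
0.3086 − 0.04193ρ = −Δg_obs/Δh = 0.21070
ρ = (0.3086 − 0.21070) / 0.04193 = 2.33 g/cm³

2.33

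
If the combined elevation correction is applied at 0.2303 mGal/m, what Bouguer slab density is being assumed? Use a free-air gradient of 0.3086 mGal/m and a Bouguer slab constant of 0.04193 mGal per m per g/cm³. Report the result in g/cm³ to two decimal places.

0.2303 = 0.3086 − 0.04193 × ρ
ρ = (0.3086 − 0.2303) / 0.04193 = 1.87 g/cm³

1.87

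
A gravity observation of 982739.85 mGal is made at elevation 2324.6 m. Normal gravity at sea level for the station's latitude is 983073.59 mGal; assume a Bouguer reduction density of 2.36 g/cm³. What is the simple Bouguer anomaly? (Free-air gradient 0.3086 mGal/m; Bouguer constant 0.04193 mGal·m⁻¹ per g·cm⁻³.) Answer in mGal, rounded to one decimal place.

Free-air correction = 0.3086 × 2324.6 = 717.37 mGal
Free-air anomaly = 982739.85 − 983073.59 + (717.37) = 383.63 mGal
Bouguer slab correction = 0.04193 × 2.36 × 2324.6 = 230.03 mGal
Simple Bouguer anomaly = 383.63 − (230.03) = 153.60 mGal

153.6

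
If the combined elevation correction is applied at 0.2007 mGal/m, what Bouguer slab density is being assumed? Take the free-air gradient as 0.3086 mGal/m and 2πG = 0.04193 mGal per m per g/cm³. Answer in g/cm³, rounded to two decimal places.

0.2007 = 0.3086 − 0.04193 × ρ
ρ = (0.3086 − 0.2007) / 0.04193 = 2.57 g/cm³

2.57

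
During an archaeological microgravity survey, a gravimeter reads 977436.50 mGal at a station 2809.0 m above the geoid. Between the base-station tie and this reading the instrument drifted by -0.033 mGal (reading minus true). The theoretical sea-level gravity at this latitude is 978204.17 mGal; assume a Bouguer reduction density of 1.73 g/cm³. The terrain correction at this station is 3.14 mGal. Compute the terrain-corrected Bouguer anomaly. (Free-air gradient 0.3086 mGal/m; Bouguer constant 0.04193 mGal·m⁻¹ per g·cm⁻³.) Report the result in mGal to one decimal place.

Drift-corrected reading = 977436.50 − (-0.033) = 977436.533 mGal
Free-air correction = 0.3086 × 2809.0 = 866.86 mGal
Free-air anomaly = 977436.533 − 978204.17 + (866.86) = 99.223 mGal
Bouguer slab correction = 0.04193 × 1.73 × 2809.0 = 203.76 mGal
Simple Bouguer anomaly = 99.223 − (203.76) = -104.537 mGal
Complete Bouguer anomaly = -104.537 + 3.14 = -101.397 mGal

-101.4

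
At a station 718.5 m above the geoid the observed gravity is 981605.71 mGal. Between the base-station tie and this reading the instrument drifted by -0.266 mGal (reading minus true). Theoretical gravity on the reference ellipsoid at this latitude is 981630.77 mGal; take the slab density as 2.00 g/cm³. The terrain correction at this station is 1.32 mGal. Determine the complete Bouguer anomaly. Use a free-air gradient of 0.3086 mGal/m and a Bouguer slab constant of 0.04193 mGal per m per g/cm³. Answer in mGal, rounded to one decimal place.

Drift-corrected reading = 981605.71 − (-0.266) = 981605.976 mGal
Free-air correction = 0.3086 × 718.5 = 221.73 mGal
Free-air anomaly = 981605.976 − 981630.77 + (221.73) = 196.936 mGal
Bouguer slab correction = 0.04193 × 2.00 × 718.5 = 60.25 mGal
Simple Bouguer anomaly = 196.936 − (60.25) = 136.686 mGal
Complete Bouguer anomaly = 136.686 + 1.32 = 138.006 mGal

138.0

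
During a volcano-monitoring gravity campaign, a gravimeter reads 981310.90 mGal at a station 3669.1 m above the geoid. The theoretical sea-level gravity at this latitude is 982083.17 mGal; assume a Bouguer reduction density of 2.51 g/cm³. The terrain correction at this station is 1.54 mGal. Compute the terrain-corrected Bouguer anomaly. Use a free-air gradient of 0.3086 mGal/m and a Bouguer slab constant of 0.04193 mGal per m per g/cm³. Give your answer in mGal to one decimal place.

-24.6

Free-air correction = 0.3086 × 3669.1 = 1132.28 mGal
Free-air anomaly = 981310.90 − 982083.17 + (1132.28) = 360.01 mGal
Bouguer slab correction = 0.04193 × 2.51 × 3669.1 = 386.15 mGal
Simple Bouguer anomaly = 360.01 − (386.15) = -26.14 mGal
Complete Bouguer anomaly = -26.14 + 1.54 = -24.60 mGal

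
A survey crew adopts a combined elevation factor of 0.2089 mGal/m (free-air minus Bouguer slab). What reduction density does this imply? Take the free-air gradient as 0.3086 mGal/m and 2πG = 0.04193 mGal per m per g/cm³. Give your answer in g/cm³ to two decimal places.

2.38

0.2089 = 0.3086 − 0.04193 × ρ
ρ = (0.3086 − 0.2089) / 0.04193 = 2.38 g/cm³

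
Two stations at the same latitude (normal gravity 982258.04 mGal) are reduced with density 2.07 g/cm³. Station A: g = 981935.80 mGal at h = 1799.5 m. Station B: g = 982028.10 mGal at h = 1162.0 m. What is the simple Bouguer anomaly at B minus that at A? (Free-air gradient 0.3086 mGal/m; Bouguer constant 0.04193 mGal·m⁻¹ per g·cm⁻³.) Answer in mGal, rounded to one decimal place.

-49.1

Δg_SB(A) = 981935.80 − 982258.04 + 0.3086×1799.5 − 0.04193×2.07×1799.5 = 76.90 mGal
Δg_SB(B) = 982028.10 − 982258.04 + 0.3086×1162.0 − 0.04193×2.07×1162.0 = 27.80 mGal
Difference = 27.80 − (76.90) = -49.10 mGal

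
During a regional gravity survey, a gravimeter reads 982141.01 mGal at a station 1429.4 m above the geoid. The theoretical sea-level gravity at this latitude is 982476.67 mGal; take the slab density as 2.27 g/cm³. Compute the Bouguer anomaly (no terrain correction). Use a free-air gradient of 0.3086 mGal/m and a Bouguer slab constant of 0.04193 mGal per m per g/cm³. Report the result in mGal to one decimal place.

-30.6

Free-air correction = 0.3086 × 1429.4 = 441.11 mGal
Free-air anomaly = 982141.01 − 982476.67 + (441.11) = 105.45 mGal
Bouguer slab correction = 0.04193 × 2.27 × 1429.4 = 136.05 mGal
Simple Bouguer anomaly = 105.45 − (136.05) = -30.60 mGal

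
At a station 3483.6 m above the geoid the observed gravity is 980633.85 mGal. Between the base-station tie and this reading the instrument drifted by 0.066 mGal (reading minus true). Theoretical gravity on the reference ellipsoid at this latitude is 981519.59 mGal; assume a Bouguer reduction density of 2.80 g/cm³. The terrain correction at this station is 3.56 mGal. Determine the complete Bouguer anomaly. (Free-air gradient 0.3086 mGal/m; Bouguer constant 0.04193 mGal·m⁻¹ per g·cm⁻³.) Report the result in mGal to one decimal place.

Drift-corrected reading = 980633.85 − (0.066) = 980633.784 mGal
Free-air correction = 0.3086 × 3483.6 = 1075.04 mGal
Free-air anomaly = 980633.784 − 981519.59 + (1075.04) = 189.234 mGal
Bouguer slab correction = 0.04193 × 2.80 × 3483.6 = 408.99 mGal
Simple Bouguer anomaly = 189.234 − (408.99) = -219.756 mGal
Complete Bouguer anomaly = -219.756 + 3.56 = -216.196 mGal

-216.2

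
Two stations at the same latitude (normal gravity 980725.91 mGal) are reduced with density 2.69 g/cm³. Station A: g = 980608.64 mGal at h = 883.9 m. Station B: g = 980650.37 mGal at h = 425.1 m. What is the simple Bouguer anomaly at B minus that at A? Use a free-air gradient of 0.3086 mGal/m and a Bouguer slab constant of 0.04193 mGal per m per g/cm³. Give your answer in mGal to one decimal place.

-48.1

Δg_SB(A) = 980608.64 − 980725.91 + 0.3086×883.9 − 0.04193×2.69×883.9 = 55.80 mGal
Δg_SB(B) = 980650.37 − 980725.91 + 0.3086×425.1 − 0.04193×2.69×425.1 = 7.70 mGal
Difference = 7.70 − (55.80) = -48.10 mGal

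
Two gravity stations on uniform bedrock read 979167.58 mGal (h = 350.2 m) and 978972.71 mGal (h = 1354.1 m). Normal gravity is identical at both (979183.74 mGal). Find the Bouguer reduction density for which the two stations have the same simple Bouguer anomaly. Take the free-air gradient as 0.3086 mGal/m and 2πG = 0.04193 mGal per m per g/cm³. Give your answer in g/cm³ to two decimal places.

2.73

Δg_obs = 978972.71 − 979167.58 = -194.87 mGal over Δh = 1354.1 − 350.2 = 1003.9 m
Equal Bouguer anomalies ⇒ Δg_obs + (0.3086 − 0.04193ρ)·Δh = 0
0.3086 − 0.04193ρ = −Δg_obs/Δh = 0.19411
ρ = (0.3086 − 0.19411) / 0.04193 = 2.73 g/cm³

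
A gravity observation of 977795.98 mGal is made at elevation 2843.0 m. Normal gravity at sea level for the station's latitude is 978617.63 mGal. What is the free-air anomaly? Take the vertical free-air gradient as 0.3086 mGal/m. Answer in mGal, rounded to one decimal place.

55.7

Free-air correction = 0.3086 × 2843.0 = 877.35 mGal
Free-air anomaly = 977795.98 − 978617.63 + (877.35) = 55.70 mGal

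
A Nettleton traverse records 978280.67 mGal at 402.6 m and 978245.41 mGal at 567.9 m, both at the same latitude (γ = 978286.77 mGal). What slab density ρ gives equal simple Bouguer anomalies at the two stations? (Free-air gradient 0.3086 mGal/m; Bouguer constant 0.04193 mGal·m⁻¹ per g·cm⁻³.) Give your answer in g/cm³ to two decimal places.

Δg_obs = 978245.41 − 978280.67 = -35.26 mGal over Δh = 567.9 − 402.6 = 165.3 m
Equal Bouguer anomalies ⇒ Δg_obs + (0.3086 − 0.04193ρ)·Δh = 0
0.3086 − 0.04193ρ = −Δg_obs/Δh = 0.21331
ρ = (0.3086 − 0.21331) / 0.04193 = 2.27 g/cm³

2.27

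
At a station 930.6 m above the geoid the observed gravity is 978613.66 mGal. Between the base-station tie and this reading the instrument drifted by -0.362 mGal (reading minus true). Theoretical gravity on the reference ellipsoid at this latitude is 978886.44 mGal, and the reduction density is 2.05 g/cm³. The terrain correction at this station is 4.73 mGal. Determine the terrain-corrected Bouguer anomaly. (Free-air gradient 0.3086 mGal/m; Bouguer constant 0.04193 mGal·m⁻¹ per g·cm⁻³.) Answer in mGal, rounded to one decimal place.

Drift-corrected reading = 978613.66 − (-0.362) = 978614.022 mGal
Free-air correction = 0.3086 × 930.6 = 287.18 mGal
Free-air anomaly = 978614.022 − 978886.44 + (287.18) = 14.762 mGal
Bouguer slab correction = 0.04193 × 2.05 × 930.6 = 79.99 mGal
Simple Bouguer anomaly = 14.762 − (79.99) = -65.228 mGal
Complete Bouguer anomaly = -65.228 + 4.73 = -60.498 mGal

-60.5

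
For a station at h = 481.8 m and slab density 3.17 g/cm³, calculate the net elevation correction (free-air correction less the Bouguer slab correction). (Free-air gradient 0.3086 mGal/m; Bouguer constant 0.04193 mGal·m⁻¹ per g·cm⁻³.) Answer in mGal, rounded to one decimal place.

Combined gradient = 0.3086 − 0.04193 × 3.17 = 0.1756819 mGal/m
Combined elevation correction = 0.1756819 × 481.8 = 84.6 mGal

84.6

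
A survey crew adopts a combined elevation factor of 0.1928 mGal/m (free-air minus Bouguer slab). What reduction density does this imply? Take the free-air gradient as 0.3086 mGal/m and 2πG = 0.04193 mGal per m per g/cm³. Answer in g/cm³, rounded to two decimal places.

0.1928 = 0.3086 − 0.04193 × ρ
ρ = (0.3086 − 0.1928) / 0.04193 = 2.76 g/cm³

2.76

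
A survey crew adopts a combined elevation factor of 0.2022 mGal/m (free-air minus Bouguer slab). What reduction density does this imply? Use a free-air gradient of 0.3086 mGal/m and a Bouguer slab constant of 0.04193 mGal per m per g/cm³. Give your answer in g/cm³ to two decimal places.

2.54

0.2022 = 0.3086 − 0.04193 × ρ
ρ = (0.3086 − 0.2022) / 0.04193 = 2.54 g/cm³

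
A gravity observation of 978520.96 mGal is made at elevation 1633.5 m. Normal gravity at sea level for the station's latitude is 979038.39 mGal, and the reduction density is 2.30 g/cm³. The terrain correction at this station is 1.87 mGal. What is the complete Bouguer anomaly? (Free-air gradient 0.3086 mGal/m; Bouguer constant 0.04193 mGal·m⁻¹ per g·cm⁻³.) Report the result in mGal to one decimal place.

Free-air correction = 0.3086 × 1633.5 = 504.10 mGal
Free-air anomaly = 978520.96 − 979038.39 + (504.10) = -13.33 mGal
Bouguer slab correction = 0.04193 × 2.30 × 1633.5 = 157.53 mGal
Simple Bouguer anomaly = -13.33 − (157.53) = -170.86 mGal
Complete Bouguer anomaly = -170.86 + 1.87 = -168.99 mGal

-169.0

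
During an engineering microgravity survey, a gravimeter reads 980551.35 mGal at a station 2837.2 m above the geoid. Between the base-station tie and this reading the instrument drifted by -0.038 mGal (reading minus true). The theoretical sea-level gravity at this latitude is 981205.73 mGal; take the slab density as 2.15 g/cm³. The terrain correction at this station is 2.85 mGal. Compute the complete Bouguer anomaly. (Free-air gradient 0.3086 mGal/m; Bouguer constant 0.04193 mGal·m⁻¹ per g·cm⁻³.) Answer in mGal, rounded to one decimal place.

-31.7

Drift-corrected reading = 980551.35 − (-0.038) = 980551.388 mGal
Free-air correction = 0.3086 × 2837.2 = 875.56 mGal
Free-air anomaly = 980551.388 − 981205.73 + (875.56) = 221.218 mGal
Bouguer slab correction = 0.04193 × 2.15 × 2837.2 = 255.77 mGal
Simple Bouguer anomaly = 221.218 − (255.77) = -34.552 mGal
Complete Bouguer anomaly = -34.552 + 2.85 = -31.702 mGal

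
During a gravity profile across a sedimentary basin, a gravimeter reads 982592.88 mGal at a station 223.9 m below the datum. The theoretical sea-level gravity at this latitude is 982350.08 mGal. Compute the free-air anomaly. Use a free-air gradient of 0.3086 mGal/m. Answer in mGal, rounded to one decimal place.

173.7

Free-air correction = 0.3086 × -223.9 = -69.10 mGal
Free-air anomaly = 982592.88 − 982350.08 + (-69.10) = 173.70 mGal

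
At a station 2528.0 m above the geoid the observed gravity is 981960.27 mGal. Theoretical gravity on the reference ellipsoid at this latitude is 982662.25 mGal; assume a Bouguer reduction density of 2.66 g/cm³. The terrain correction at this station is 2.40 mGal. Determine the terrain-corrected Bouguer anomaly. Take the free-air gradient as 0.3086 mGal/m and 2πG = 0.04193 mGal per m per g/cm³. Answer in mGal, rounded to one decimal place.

Free-air correction = 0.3086 × 2528.0 = 780.14 mGal
Free-air anomaly = 981960.27 − 982662.25 + (780.14) = 78.16 mGal
Bouguer slab correction = 0.04193 × 2.66 × 2528.0 = 281.96 mGal
Simple Bouguer anomaly = 78.16 − (281.96) = -203.80 mGal
Complete Bouguer anomaly = -203.80 + 2.40 = -201.40 mGal

-201.4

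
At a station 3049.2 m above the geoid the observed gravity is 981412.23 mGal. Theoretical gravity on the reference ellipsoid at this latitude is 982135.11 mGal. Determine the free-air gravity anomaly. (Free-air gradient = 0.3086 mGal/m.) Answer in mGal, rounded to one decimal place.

Free-air correction = 0.3086 × 3049.2 = 940.98 mGal
Free-air anomaly = 981412.23 − 982135.11 + (940.98) = 218.10 mGal

218.1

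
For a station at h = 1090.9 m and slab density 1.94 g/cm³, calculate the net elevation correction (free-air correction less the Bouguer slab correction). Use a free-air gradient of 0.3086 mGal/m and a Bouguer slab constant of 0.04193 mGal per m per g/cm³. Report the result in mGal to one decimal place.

Combined gradient = 0.3086 − 0.04193 × 1.94 = 0.2272558 mGal/m
Combined elevation correction = 0.2272558 × 1090.9 = 247.9 mGal

247.9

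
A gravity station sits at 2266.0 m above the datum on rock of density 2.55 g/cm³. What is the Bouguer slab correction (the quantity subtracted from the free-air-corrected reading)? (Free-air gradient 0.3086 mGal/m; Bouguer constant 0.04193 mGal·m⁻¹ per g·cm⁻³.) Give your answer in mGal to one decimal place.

Bouguer slab correction = 0.04193 × 2.55 × 2266.0 = 242.3 mGal

242.3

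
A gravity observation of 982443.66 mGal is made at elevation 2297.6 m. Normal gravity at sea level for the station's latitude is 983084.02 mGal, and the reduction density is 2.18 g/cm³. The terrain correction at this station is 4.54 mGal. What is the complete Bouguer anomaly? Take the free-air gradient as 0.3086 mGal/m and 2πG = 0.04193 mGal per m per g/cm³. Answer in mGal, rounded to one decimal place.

Free-air correction = 0.3086 × 2297.6 = 709.04 mGal
Free-air anomaly = 982443.66 − 983084.02 + (709.04) = 68.68 mGal
Bouguer slab correction = 0.04193 × 2.18 × 2297.6 = 210.02 mGal
Simple Bouguer anomaly = 68.68 − (210.02) = -141.34 mGal
Complete Bouguer anomaly = -141.34 + 4.54 = -136.80 mGal

-136.8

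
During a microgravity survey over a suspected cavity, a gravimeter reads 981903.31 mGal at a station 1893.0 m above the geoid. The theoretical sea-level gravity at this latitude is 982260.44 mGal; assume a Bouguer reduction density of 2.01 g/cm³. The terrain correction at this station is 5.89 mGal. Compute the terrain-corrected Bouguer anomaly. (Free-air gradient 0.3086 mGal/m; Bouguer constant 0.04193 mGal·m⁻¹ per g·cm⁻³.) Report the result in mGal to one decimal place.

73.4

Free-air correction = 0.3086 × 1893.0 = 584.18 mGal
Free-air anomaly = 981903.31 − 982260.44 + (584.18) = 227.05 mGal
Bouguer slab correction = 0.04193 × 2.01 × 1893.0 = 159.54 mGal
Simple Bouguer anomaly = 227.05 − (159.54) = 67.51 mGal
Complete Bouguer anomaly = 67.51 + 5.89 = 73.40 mGal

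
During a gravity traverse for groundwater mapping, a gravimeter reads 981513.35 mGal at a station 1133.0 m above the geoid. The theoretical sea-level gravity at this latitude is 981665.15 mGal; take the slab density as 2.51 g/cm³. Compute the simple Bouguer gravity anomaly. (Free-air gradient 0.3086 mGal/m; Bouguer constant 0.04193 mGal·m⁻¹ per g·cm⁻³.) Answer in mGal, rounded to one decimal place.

78.6

Free-air correction = 0.3086 × 1133.0 = 349.64 mGal
Free-air anomaly = 981513.35 − 981665.15 + (349.64) = 197.84 mGal
Bouguer slab correction = 0.04193 × 2.51 × 1133.0 = 119.24 mGal
Simple Bouguer anomaly = 197.84 − (119.24) = 78.60 mGal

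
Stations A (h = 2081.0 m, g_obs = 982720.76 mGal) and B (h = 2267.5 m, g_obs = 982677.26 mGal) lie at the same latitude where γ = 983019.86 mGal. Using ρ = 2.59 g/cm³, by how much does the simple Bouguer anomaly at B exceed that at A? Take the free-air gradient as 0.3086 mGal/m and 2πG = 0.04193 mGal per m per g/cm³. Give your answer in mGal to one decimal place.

Δg_SB(A) = 982720.76 − 983019.86 + 0.3086×2081.0 − 0.04193×2.59×2081.0 = 117.10 mGal
Δg_SB(B) = 982677.26 − 983019.86 + 0.3086×2267.5 − 0.04193×2.59×2267.5 = 110.90 mGal
Difference = 110.90 − (117.10) = -6.20 mGal

-6.2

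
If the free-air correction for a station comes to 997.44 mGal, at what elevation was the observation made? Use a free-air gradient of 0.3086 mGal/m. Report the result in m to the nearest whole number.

h = 997.44 / 0.3086 = 3232.15 m

3232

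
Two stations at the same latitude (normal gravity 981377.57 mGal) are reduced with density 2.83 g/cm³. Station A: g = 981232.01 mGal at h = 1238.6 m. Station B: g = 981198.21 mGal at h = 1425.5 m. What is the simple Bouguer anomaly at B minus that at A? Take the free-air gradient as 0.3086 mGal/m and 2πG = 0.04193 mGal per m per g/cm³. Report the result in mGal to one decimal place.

Δg_SB(A) = 981232.01 − 981377.57 + 0.3086×1238.6 − 0.04193×2.83×1238.6 = 89.70 mGal
Δg_SB(B) = 981198.21 − 981377.57 + 0.3086×1425.5 − 0.04193×2.83×1425.5 = 91.40 mGal
Difference = 91.40 − (89.70) = 1.70 mGal

1.7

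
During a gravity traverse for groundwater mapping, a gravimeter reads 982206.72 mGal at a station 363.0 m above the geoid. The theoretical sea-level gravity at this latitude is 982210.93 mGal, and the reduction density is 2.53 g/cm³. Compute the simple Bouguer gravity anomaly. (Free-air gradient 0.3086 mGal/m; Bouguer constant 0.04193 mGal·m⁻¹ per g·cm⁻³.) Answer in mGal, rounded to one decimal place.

Free-air correction = 0.3086 × 363.0 = 112.02 mGal
Free-air anomaly = 982206.72 − 982210.93 + (112.02) = 107.81 mGal
Bouguer slab correction = 0.04193 × 2.53 × 363.0 = 38.51 mGal
Simple Bouguer anomaly = 107.81 − (38.51) = 69.30 mGal

69.3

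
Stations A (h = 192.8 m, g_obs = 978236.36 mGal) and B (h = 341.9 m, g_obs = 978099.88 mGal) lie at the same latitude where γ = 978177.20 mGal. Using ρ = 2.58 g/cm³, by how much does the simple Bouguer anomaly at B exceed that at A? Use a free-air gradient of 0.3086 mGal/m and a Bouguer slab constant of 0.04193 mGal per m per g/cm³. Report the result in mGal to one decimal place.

Δg_SB(A) = 978236.36 − 978177.20 + 0.3086×192.8 − 0.04193×2.58×192.8 = 97.80 mGal
Δg_SB(B) = 978099.88 − 978177.20 + 0.3086×341.9 − 0.04193×2.58×341.9 = -8.80 mGal
Difference = -8.80 − (97.80) = -106.60 mGal

-106.6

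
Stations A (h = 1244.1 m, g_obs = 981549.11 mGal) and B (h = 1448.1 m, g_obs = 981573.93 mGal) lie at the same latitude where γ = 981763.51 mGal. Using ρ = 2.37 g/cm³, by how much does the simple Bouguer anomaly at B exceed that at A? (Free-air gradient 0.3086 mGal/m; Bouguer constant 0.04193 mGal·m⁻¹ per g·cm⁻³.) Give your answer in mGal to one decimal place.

67.5

Δg_SB(A) = 981549.11 − 981763.51 + 0.3086×1244.1 − 0.04193×2.37×1244.1 = 45.90 mGal
Δg_SB(B) = 981573.93 − 981763.51 + 0.3086×1448.1 − 0.04193×2.37×1448.1 = 113.40 mGal
Difference = 113.40 − (45.90) = 67.50 mGal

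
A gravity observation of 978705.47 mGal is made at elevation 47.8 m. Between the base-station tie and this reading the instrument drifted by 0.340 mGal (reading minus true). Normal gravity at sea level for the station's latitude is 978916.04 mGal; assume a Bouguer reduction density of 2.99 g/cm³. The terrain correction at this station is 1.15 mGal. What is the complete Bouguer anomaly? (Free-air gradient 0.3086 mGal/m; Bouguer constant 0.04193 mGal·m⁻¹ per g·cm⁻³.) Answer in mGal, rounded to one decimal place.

-201.0

Drift-corrected reading = 978705.47 − (0.340) = 978705.130 mGal
Free-air correction = 0.3086 × 47.8 = 14.75 mGal
Free-air anomaly = 978705.130 − 978916.04 + (14.75) = -196.160 mGal
Bouguer slab correction = 0.04193 × 2.99 × 47.8 = 5.99 mGal
Simple Bouguer anomaly = -196.160 − (5.99) = -202.150 mGal
Complete Bouguer anomaly = -202.150 + 1.15 = -201.000 mGal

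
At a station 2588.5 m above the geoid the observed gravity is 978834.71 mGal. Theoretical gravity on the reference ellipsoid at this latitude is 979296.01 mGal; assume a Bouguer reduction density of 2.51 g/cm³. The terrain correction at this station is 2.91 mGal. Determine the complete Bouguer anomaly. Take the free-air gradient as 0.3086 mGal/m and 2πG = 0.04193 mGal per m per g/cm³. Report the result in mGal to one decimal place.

68.0

Free-air correction = 0.3086 × 2588.5 = 798.81 mGal
Free-air anomaly = 978834.71 − 979296.01 + (798.81) = 337.51 mGal
Bouguer slab correction = 0.04193 × 2.51 × 2588.5 = 272.42 mGal
Simple Bouguer anomaly = 337.51 − (272.42) = 65.09 mGal
Complete Bouguer anomaly = 65.09 + 2.91 = 68.00 mGal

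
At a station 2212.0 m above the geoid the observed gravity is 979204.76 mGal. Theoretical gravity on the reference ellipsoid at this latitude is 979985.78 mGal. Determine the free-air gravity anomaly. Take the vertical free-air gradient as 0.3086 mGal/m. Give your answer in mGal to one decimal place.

-98.4

Free-air correction = 0.3086 × 2212.0 = 682.62 mGal
Free-air anomaly = 979204.76 − 979985.78 + (682.62) = -98.40 mGal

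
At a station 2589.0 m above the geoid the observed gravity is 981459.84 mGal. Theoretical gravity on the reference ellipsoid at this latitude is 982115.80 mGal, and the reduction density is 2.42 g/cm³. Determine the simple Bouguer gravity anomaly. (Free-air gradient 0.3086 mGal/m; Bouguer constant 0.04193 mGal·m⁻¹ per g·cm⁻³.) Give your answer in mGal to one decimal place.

-119.7

Free-air correction = 0.3086 × 2589.0 = 798.97 mGal
Free-air anomaly = 981459.84 − 982115.80 + (798.97) = 143.01 mGal
Bouguer slab correction = 0.04193 × 2.42 × 2589.0 = 262.71 mGal
Simple Bouguer anomaly = 143.01 − (262.71) = -119.70 mGal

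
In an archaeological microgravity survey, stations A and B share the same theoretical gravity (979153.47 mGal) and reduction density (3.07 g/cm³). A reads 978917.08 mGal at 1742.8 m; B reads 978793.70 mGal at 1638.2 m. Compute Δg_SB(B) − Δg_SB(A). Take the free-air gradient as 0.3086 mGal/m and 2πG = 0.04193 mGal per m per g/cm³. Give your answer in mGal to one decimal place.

Δg_SB(A) = 978917.08 − 979153.47 + 0.3086×1742.8 − 0.04193×3.07×1742.8 = 77.10 mGal
Δg_SB(B) = 978793.70 − 979153.47 + 0.3086×1638.2 − 0.04193×3.07×1638.2 = -65.10 mGal
Difference = -65.10 − (77.10) = -142.20 mGal

-142.2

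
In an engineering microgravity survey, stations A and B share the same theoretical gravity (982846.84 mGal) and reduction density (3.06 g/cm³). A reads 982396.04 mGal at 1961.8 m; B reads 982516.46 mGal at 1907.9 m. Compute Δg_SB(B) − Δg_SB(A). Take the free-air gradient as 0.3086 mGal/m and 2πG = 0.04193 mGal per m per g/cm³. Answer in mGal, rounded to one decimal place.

110.7

Δg_SB(A) = 982396.04 − 982846.84 + 0.3086×1961.8 − 0.04193×3.06×1961.8 = -97.10 mGal
Δg_SB(B) = 982516.46 − 982846.84 + 0.3086×1907.9 − 0.04193×3.06×1907.9 = 13.60 mGal
Difference = 13.60 − (-97.10) = 110.70 mGal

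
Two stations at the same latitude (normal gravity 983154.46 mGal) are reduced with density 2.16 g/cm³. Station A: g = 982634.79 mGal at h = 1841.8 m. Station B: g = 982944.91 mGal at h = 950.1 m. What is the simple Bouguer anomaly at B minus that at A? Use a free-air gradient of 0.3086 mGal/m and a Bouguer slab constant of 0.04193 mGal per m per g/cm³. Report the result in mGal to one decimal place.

Δg_SB(A) = 982634.79 − 983154.46 + 0.3086×1841.8 − 0.04193×2.16×1841.8 = -118.10 mGal
Δg_SB(B) = 982944.91 − 983154.46 + 0.3086×950.1 − 0.04193×2.16×950.1 = -2.40 mGal
Difference = -2.40 − (-118.10) = 115.70 mGal

115.7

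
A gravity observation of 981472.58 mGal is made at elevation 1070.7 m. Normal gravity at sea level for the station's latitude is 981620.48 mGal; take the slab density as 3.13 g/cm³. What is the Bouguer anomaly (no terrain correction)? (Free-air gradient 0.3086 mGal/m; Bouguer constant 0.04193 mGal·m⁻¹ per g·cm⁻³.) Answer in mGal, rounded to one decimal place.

Free-air correction = 0.3086 × 1070.7 = 330.42 mGal
Free-air anomaly = 981472.58 − 981620.48 + (330.42) = 182.52 mGal
Bouguer slab correction = 0.04193 × 3.13 × 1070.7 = 140.52 mGal
Simple Bouguer anomaly = 182.52 − (140.52) = 42.00 mGal

42.0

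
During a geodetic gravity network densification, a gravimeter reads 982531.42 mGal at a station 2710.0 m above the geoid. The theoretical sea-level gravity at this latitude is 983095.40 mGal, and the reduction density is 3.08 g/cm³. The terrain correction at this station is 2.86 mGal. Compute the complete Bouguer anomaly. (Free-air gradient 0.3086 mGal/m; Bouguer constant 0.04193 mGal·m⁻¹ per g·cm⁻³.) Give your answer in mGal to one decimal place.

Free-air correction = 0.3086 × 2710.0 = 836.31 mGal
Free-air anomaly = 982531.42 − 983095.40 + (836.31) = 272.33 mGal
Bouguer slab correction = 0.04193 × 3.08 × 2710.0 = 349.98 mGal
Simple Bouguer anomaly = 272.33 − (349.98) = -77.65 mGal
Complete Bouguer anomaly = -77.65 + 2.86 = -74.79 mGal

-74.8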